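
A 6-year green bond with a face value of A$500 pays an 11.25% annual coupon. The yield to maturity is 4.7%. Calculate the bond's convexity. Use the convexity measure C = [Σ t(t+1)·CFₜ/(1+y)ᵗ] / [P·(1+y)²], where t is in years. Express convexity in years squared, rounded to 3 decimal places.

28.707

With y = 0.047:
  t   CF        PV=CF/(1+0.047)^t    t·PV        t(t+1)·PV
  1        56.25        53.7249        53.7249         107.4499
  2        56.25        51.3132       102.6264         307.8792
  3        56.25        49.0097       147.0292         588.1170
  4        56.25        46.8097       187.2388         936.1939
  5        56.25        44.7084       223.5420       1,341.2520
  6       556.25       422.2697     2,533.6183      17,735.3280
  Σ                    667.8357     3,247.7796      21,016.2199
P = 667.8357.
Convexity = Σ t(t+1)·PV / [P·(1+y)²] = 21,016.2199 / (667.8357 × 1.096209) = 28.70725.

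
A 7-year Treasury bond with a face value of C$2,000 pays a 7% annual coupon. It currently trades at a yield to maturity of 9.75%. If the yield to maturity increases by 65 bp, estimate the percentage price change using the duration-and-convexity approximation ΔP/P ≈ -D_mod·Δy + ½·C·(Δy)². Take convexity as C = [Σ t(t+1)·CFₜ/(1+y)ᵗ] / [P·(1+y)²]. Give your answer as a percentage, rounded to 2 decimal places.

-3.28%

With y = 0.0975:
  t   CF        PV=CF/(1+0.0975)^t    t·PV        t(t+1)·PV
  1       140.00       127.5626       127.5626         255.1253
  2       140.00       116.2302       232.4604         697.3812
  3       140.00       105.9045       317.7135       1,270.8541
  4       140.00        96.4961       385.9845       1,929.9227
  5       140.00        87.9236       439.6179       2,637.7076
  6       140.00        80.1126       480.6756       3,364.7295
  7     2,140.00     1,115.7890     7,810.5229      62,484.1833
  Σ                  1,730.0187     9,794.5376      72,639.9037
P = 1,730.0187; D_Mac = 5.66152 yrs; D_mod = 5.15856 yrs; C = 34.85904.
Duration effect: -5.15856 × (+0.0065) = -0.033531
Convexity effect: 0.5 × 34.85904 × (0.0065)² = +0.0007364
ΔP/P ≈ -0.033531 + 0.0007364 = -0.032794 = -3.2794%.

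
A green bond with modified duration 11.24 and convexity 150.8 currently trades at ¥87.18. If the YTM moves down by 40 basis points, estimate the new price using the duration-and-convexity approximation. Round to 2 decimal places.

Duration effect: -D_mod·Δy = -11.24 × (-0.004) = +0.044960
Convexity effect: ½·C·(Δy)² = 0.5 × 150.8 × (-0.004)² = +0.0012064
ΔP/P ≈ +0.044960 + 0.0012064 = +0.0461664
New price ≈ 87.18 × (1 + 0.0461664) = 91.204786752.

¥91.20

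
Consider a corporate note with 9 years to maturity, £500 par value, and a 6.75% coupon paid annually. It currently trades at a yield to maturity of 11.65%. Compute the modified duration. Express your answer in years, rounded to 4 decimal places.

5.9644 years

Periodic yield y = 0.1165. First find Macaulay duration:
  t   CF        PV=CF/(1+0.1165)^t    t·PV
  1        33.75        30.2284        30.2284
  2        33.75        27.0742        54.1485
  3        33.75        24.2492        72.7476
  4        33.75        21.7190        86.8758
  5        33.75        19.4527        97.2636
  6        33.75        17.4229       104.5376
  7        33.75        15.6050       109.2347
  8        33.75        13.9767       111.8134
  9       533.75       197.9745     1,781.7709
  Σ                    367.7026     2,448.6205
P = 367.7026; Macaulay duration = 2,448.6205 / 367.7026 = 6.65924 years.
Modified duration = D_Mac / (1 + y) = 6.65924 / 1.1165 = 5.96439 years.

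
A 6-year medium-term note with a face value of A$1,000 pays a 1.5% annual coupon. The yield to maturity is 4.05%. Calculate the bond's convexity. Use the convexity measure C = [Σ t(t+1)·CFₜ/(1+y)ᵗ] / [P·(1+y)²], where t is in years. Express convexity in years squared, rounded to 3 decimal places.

36.764

With y = 0.0405:
  t   CF        PV=CF/(1+0.0405)^t    t·PV        t(t+1)·PV
  1        15.00        14.4161        14.4161          28.8323
  2        15.00        13.8550        27.7100          83.1301
  3        15.00        13.3157        39.9472         159.7888
  4        15.00        12.7974        51.1897         255.9487
  5        15.00        12.2993        61.4966         368.9794
  6     1,015.00       799.8592     4,799.1551      33,594.0857
  Σ                    866.5428     4,993.9148      34,490.7649
P = 866.5428.
Convexity = Σ t(t+1)·PV / [P·(1+y)²] = 34,490.7649 / (866.5428 × 1.082640) = 36.76450.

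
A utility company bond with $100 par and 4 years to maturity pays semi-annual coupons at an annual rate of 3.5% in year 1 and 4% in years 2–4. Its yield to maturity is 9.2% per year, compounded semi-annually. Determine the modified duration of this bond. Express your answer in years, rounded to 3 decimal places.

3.557 years

Periodic yield y = 0.046. First find Macaulay duration:
  t   CF        PV=CF/(1+0.046)^t    t·PV
  1         1.75         1.6730         1.6730
  2         1.75         1.5995         3.1989
  3         2.00         1.7476         5.2427
  4         2.00         1.6707         6.6829
  5         2.00         1.5972         7.9862
  6         2.00         1.5270         9.1620
  7         2.00         1.4598        10.2189
  8       102.00        71.1781       569.4252
  Σ                     82.4530       613.5899
P = 82.4530; Macaulay duration = 613.5899 / 82.4530 = 7.44169 half-year periods = 3.72084 years.
Modified duration = D_Mac / (1 + y) = 3.72084 / 1.046 = 3.55721 years.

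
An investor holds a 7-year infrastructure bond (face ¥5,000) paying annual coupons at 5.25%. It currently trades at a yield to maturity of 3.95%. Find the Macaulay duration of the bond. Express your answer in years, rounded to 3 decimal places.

6.076 years

Periodic yield y = 0.0395. Discount each cash flow and weight by its year:
  t   CF        PV=CF/(1+0.0395)^t    t·PV
  1       262.50       252.5253       252.5253
  2       262.50       242.9295       485.8591
  3       262.50       233.6984       701.0953
  4       262.50       224.8181       899.2725
  5       262.50       216.2753     1,081.3763
  6       262.50       208.0570     1,248.3420
  7     5,262.50     4,012.5518    28,087.8627
  Σ                  5,390.8554    32,756.3332
Price P = Σ PV = 5,390.8554.
Macaulay duration = Σ(t·PV) / P = 32,756.3332 / 5,390.8554 = 6.07628 years.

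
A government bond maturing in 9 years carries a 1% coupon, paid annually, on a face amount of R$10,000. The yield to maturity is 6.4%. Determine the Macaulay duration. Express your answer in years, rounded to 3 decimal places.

Periodic yield y = 0.064. Discount each cash flow and weight by its year:
  t   CF        PV=CF/(1+0.064)^t    t·PV
  1       100.00        93.9850        93.9850
  2       100.00        88.3317       176.6635
  3       100.00        83.0185       249.0556
  4       100.00        78.0249       312.0998
  5       100.00        73.3317       366.6586
  6       100.00        68.9208       413.5247
  7       100.00        64.7752       453.4262
  8       100.00        60.8789       487.0314
  9    10,100.00     5,778.9205    52,010.2848
  Σ                  6,390.1873    54,562.7296
Price P = Σ PV = 6,390.1873.
Macaulay duration = Σ(t·PV) / P = 54,562.7296 / 6,390.1873 = 8.53852 years.

8.539 years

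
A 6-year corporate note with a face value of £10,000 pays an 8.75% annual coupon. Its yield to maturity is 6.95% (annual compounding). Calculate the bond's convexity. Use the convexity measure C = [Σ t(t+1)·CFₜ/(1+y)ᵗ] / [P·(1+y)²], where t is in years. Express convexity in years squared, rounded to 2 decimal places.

With y = 0.0695:
  t   CF        PV=CF/(1+0.0695)^t    t·PV        t(t+1)·PV
  1       875.00       818.1393       818.1393       1,636.2786
  2       875.00       764.9736     1,529.9473       4,589.8419
  3       875.00       715.2629     2,145.7886       8,583.1545
  4       875.00       668.7825     2,675.1300      13,375.6499
  5       875.00       625.3226     3,126.6129      18,759.6773
  6    10,875.00     7,266.8222    43,600.9330     305,206.5309
  Σ                 10,859.3031    53,896.5511     352,151.1332
P = 10,859.3031.
Convexity = Σ t(t+1)·PV / [P·(1+y)²] = 352,151.1332 / (10,859.3031 × 1.143830) = 28.35082.

28.35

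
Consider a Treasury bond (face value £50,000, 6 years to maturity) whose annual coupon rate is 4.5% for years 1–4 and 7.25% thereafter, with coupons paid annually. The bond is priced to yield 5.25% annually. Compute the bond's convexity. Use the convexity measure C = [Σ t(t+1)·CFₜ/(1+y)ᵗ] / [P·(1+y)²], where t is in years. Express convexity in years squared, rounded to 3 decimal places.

32.688

With y = 0.0525:
  t   CF        PV=CF/(1+0.0525)^t    t·PV        t(t+1)·PV
  1     2,250.00     2,137.7672     2,137.7672       4,275.5344
  2     2,250.00     2,031.1328     4,062.2655      12,186.7965
  3     2,250.00     1,929.8173     5,789.4520      23,157.8081
  4     2,250.00     1,833.5557     7,334.2227      36,671.1134
  5     3,625.00     2,806.7097    14,033.5483      84,201.2896
  6    53,625.00    39,448.8801   236,693.2803   1,656,852.9621
  Σ                 50,187.8627   270,050.5360   1,817,345.5041
P = 50,187.8627.
Convexity = Σ t(t+1)·PV / [P·(1+y)²] = 1,817,345.5041 / (50,187.8627 × 1.107756) = 32.68847.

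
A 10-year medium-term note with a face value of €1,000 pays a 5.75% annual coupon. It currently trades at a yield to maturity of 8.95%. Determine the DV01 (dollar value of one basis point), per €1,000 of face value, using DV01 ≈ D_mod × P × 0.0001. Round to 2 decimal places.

Periodic yield y = 0.0895.
  t   CF        PV=CF/(1+0.0895)^t    t·PV
  1        57.50        52.7765        52.7765
  2        57.50        48.4410        96.8821
  3        57.50        44.4617       133.3851
  4        57.50        40.8093       163.2371
  5        57.50        37.4569       187.2844
  6        57.50        34.3799       206.2793
  7        57.50        31.5557       220.8896
  8        57.50        28.9634       231.7074
  9        57.50        26.5841       239.2573
  10    1,057.50       448.7537     4,487.5369
  Σ                    794.1822     6,019.2358
P = 794.1822; D_Mac = 7.57916 yrs; D_mod = 6.95655 yrs.
DV01 ≈ 6.95655 × 794.1822 × 0.0001 = 0.552477.

€0.55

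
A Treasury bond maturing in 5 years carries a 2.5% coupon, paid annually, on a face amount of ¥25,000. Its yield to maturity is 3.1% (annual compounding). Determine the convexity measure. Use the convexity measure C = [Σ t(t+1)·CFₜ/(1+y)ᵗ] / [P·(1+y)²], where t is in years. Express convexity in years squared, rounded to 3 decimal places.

26.409

With y = 0.031:
  t   CF        PV=CF/(1+0.031)^t    t·PV        t(t+1)·PV
  1       625.00       606.2076       606.2076       1,212.4151
  2       625.00       587.9802     1,175.9604       3,527.8811
  3       625.00       570.3009     1,710.9026       6,843.6102
  4       625.00       553.1531     2,212.6124      11,063.0621
  5    25,625.00    21,997.3593   109,986.7963     659,920.7776
  Σ                 24,315.0010   115,692.4792     682,567.7462
P = 24,315.0010.
Convexity = Σ t(t+1)·PV / [P·(1+y)²] = 682,567.7462 / (24,315.0010 × 1.062961) = 26.40913.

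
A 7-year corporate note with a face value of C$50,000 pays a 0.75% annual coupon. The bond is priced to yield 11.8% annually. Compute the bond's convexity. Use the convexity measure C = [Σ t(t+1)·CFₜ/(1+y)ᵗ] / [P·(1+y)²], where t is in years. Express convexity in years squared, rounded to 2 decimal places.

With y = 0.118:
  t   CF        PV=CF/(1+0.118)^t    t·PV        t(t+1)·PV
  1       375.00       335.4204       335.4204         670.8408
  2       375.00       300.0182       600.0365       1,800.1094
  3       375.00       268.3526       805.0579       3,220.2316
  4       375.00       240.0292       960.1167       4,800.5837
  5       375.00       214.6952     1,073.4758       6,440.8547
  6       375.00       192.0350     1,152.2102       8,065.4711
  7    50,375.00    23,073.9759   161,517.8312   1,292,142.6492
  Σ                 24,624.5265   166,444.1486   1,317,140.7406
P = 24,624.5265.
Convexity = Σ t(t+1)·PV / [P·(1+y)²] = 1,317,140.7406 / (24,624.5265 × 1.249924) = 42.79378.

42.79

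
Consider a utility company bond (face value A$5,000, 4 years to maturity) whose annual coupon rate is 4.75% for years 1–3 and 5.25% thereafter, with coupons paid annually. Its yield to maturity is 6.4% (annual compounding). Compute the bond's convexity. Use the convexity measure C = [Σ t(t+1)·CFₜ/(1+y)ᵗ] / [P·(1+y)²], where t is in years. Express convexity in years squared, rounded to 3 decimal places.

16.075

With y = 0.064:
  t   CF        PV=CF/(1+0.064)^t    t·PV        t(t+1)·PV
  1       237.50       223.2143       223.2143         446.4286
  2       237.50       209.7879       419.5757       1,258.7272
  3       237.50       197.1690       591.5071       2,366.0285
  4     5,262.50     4,106.0629    16,424.2516      82,121.2578
  Σ                  4,736.2341    17,658.5487      86,192.4421
P = 4,736.2341.
Convexity = Σ t(t+1)·PV / [P·(1+y)²] = 86,192.4421 / (4,736.2341 × 1.132096) = 16.07507.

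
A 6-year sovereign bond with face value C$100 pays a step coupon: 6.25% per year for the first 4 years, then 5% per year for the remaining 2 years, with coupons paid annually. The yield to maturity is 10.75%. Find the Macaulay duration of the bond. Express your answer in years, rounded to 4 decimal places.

Periodic yield y = 0.1075. Discount each cash flow and weight by its year:
  t   CF        PV=CF/(1+0.1075)^t    t·PV
  1         6.25         5.6433         5.6433
  2         6.25         5.0956        10.1911
  3         6.25         4.6010        13.8029
  4         6.25         4.1544        16.6175
  5         5.00         3.0009        15.0045
  6       105.00        56.9019       341.4115
  Σ                     79.3971       402.6708
Price P = Σ PV = 79.3971.
Macaulay duration = Σ(t·PV) / P = 402.6708 / 79.3971 = 5.07161 years.

5.0716 years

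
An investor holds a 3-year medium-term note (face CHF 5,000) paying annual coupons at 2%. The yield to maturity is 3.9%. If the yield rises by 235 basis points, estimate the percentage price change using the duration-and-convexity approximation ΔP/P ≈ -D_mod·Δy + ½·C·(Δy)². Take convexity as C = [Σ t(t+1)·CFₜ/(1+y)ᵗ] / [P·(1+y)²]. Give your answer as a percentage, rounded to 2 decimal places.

-6.35%

With y = 0.039:
  t   CF        PV=CF/(1+0.039)^t    t·PV        t(t+1)·PV
  1       100.00        96.2464        96.2464         192.4928
  2       100.00        92.6337       185.2674         555.8021
  3     5,100.00     4,546.9851    13,640.9554      54,563.8215
  Σ                  4,735.8652    13,922.4691      55,312.1163
P = 4,735.8652; D_Mac = 2.93979 yrs; D_mod = 2.82945 yrs; C = 10.81907.
Duration effect: -2.82945 × (+0.0235) = -0.066492
Convexity effect: 0.5 × 10.81907 × (0.0235)² = +0.0029874
ΔP/P ≈ -0.066492 + 0.0029874 = -0.063505 = -6.3505%.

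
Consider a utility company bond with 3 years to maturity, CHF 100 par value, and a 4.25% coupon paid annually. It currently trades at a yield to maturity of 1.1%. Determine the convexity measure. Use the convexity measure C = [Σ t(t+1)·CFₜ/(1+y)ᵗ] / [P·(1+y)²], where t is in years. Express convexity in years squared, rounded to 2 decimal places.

11.14

With y = 0.011:
  t   CF        PV=CF/(1+0.011)^t    t·PV        t(t+1)·PV
  1         4.25         4.2038         4.2038           8.4075
  2         4.25         4.1580         8.3160          24.9481
  3       104.25       100.8841       302.6522       1,210.6088
  Σ                    109.2458       315.1720       1,243.9645
P = 109.2458.
Convexity = Σ t(t+1)·PV / [P·(1+y)²] = 1,243.9645 / (109.2458 × 1.022121) = 11.14040.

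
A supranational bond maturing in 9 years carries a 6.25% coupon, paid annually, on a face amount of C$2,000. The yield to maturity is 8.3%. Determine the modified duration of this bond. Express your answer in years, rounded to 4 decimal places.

Periodic yield y = 0.083. First find Macaulay duration:
  t   CF        PV=CF/(1+0.083)^t    t·PV
  1       125.00       115.4201       115.4201
  2       125.00       106.5744       213.1489
  3       125.00        98.4067       295.2201
  4       125.00        90.8649       363.4596
  5       125.00        83.9011       419.5056
  6       125.00        77.4710       464.8261
  7       125.00        71.5337       500.7360
  8       125.00        66.0515       528.4116
  9     2,125.00     1,036.8187     9,331.3684
  Σ                  1,747.0422    12,232.0965
P = 1,747.0422; Macaulay duration = 12,232.0965 / 1,747.0422 = 7.00160 years.
Modified duration = D_Mac / (1 + y) = 7.00160 / 1.083 = 6.46501 years.

6.4650 years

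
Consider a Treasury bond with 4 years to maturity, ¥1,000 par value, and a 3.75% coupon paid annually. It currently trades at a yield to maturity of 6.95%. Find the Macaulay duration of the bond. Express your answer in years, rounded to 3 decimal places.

3.774 years

Periodic yield y = 0.0695. Discount each cash flow and weight by its year:
  t   CF        PV=CF/(1+0.0695)^t    t·PV
  1        37.50        35.0631        35.0631
  2        37.50        32.7846        65.5692
  3        37.50        30.6541        91.9624
  4     1,037.50       792.9850     3,171.9398
  Σ                    891.4868     3,364.5345
Price P = Σ PV = 891.4868.
Macaulay duration = Σ(t·PV) / P = 3,364.5345 / 891.4868 = 3.77407 years.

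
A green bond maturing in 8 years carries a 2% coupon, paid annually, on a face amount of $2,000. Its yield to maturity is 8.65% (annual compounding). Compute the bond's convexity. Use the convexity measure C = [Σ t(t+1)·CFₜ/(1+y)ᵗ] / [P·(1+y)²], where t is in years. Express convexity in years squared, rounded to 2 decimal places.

53.98

With y = 0.0865:
  t   CF        PV=CF/(1+0.0865)^t    t·PV        t(t+1)·PV
  1        40.00        36.8155        36.8155          73.6309
  2        40.00        33.8845        67.7689         203.3067
  3        40.00        31.1868        93.5604         374.2416
  4        40.00        28.7039       114.8156         574.0782
  5        40.00        26.4187       132.0935         792.5608
  6        40.00        24.3154       145.8925       1,021.2472
  7        40.00        22.3796       156.6570       1,253.2563
  8     2,040.00     1,050.4910     8,403.9277      75,635.3496
  Σ                  1,254.1953     9,151.5311      79,927.6714
P = 1,254.1953.
Convexity = Σ t(t+1)·PV / [P·(1+y)²] = 79,927.6714 / (1,254.1953 × 1.180482) = 53.98493.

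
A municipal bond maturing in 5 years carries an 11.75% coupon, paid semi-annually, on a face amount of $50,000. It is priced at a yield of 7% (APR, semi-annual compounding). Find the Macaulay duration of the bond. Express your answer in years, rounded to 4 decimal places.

Periodic yield y = 0.035. Discount each cash flow and weight by its period:
  t   CF        PV=CF/(1+0.035)^t    t·PV
  1     2,937.50     2,838.1643     2,838.1643
  2     2,937.50     2,742.1877     5,484.3754
  3     2,937.50     2,649.4567     7,948.3701
  4     2,937.50     2,559.8615    10,239.4462
  5     2,937.50     2,473.2962    12,366.4809
  6     2,937.50     2,389.6581    14,337.9489
  7     2,937.50     2,308.8484    16,161.9391
  8     2,937.50     2,230.7714    17,846.1716
  9     2,937.50     2,155.3347    19,398.0126
  10   52,937.50    37,528.3897   375,283.8970
  Σ                 59,875.9688   481,904.8059
Price P = Σ PV = 59,875.9688.
Macaulay duration = Σ(t·PV) / P = 481,904.8059 / 59,875.9688 = 8.04838 half-year periods.
In years: 8.04838 / 2 = 4.02419 years.

4.0242 years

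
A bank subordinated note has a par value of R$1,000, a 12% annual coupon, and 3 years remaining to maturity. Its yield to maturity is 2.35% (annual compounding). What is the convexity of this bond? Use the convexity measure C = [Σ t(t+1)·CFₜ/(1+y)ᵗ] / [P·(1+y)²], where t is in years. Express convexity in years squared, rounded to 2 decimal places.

10.06

With y = 0.0235:
  t   CF        PV=CF/(1+0.0235)^t    t·PV        t(t+1)·PV
  1       120.00       117.2447       117.2447         234.4895
  2       120.00       114.5528       229.1055         687.3166
  3     1,120.00     1,044.6107     3,133.8322      12,535.3287
  Σ                  1,276.4082     3,480.1824      13,457.1348
P = 1,276.4082.
Convexity = Σ t(t+1)·PV / [P·(1+y)²] = 13,457.1348 / (1,276.4082 × 1.047552) = 10.06439.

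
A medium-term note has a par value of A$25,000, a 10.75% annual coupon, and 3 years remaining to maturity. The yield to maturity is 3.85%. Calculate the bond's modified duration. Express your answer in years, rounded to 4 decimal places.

Periodic yield y = 0.0385. First find Macaulay duration:
  t   CF        PV=CF/(1+0.0385)^t    t·PV
  1     2,687.50     2,587.8671     2,587.8671
  2     2,687.50     2,491.9279     4,983.8558
  3    27,687.50    24,720.8979    74,162.6937
  Σ                 29,800.6929    81,734.4166
P = 29,800.6929; Macaulay duration = 81,734.4166 / 29,800.6929 = 2.74270 years.
Modified duration = D_Mac / (1 + y) = 2.74270 / 1.0385 = 2.64102 years.

2.6410 years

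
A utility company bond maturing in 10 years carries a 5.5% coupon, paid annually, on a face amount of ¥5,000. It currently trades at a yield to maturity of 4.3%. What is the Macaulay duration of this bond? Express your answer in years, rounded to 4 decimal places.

Periodic yield y = 0.043. Discount each cash flow and weight by its year:
  t   CF        PV=CF/(1+0.043)^t    t·PV
  1       275.00       263.6625       263.6625
  2       275.00       252.7924       505.5849
  3       275.00       242.3705       727.1115
  4       275.00       232.3782       929.5130
  5       275.00       222.7979     1,113.9897
  6       275.00       213.6126     1,281.6755
  7       275.00       204.8059     1,433.6415
  8       275.00       196.3624     1,570.8988
  9       275.00       188.2669     1,694.4019
  10    5,275.00     3,462.4171    34,624.1707
  Σ                  5,479.4664    44,144.6500
Price P = Σ PV = 5,479.4664.
Macaulay duration = Σ(t·PV) / P = 44,144.6500 / 5,479.4664 = 8.05638 years.

8.0564 years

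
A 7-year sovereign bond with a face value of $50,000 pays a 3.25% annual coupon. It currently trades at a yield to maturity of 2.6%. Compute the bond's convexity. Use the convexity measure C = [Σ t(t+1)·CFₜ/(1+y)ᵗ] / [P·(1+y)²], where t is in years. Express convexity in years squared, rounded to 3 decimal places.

With y = 0.026:
  t   CF        PV=CF/(1+0.026)^t    t·PV        t(t+1)·PV
  1     1,625.00     1,583.8207     1,583.8207       3,167.6413
  2     1,625.00     1,543.6849     3,087.3697       9,262.1091
  3     1,625.00     1,504.5661     4,513.6984      18,054.7936
  4     1,625.00     1,466.4387     5,865.7549      29,328.7746
  5     1,625.00     1,429.2775     7,146.3876      42,878.3254
  6     1,625.00     1,393.0580     8,358.3480      58,508.4363
  7    51,625.00    43,134.8745   301,944.1218   2,415,552.9744
  Σ                 52,055.7204   332,499.5011   2,576,753.0548
P = 52,055.7204.
Convexity = Σ t(t+1)·PV / [P·(1+y)²] = 2,576,753.0548 / (52,055.7204 × 1.052676) = 47.02292.

47.023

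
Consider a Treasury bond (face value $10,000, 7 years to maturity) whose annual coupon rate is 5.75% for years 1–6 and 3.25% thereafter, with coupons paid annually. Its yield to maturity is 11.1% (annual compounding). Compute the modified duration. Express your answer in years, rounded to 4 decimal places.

5.1731 years

Periodic yield y = 0.111. First find Macaulay duration:
  t   CF        PV=CF/(1+0.111)^t    t·PV
  1       575.00       517.5518       517.5518
  2       575.00       465.8432       931.6863
  3       575.00       419.3008     1,257.9023
  4       575.00       377.4084     1,509.6338
  5       575.00       339.7016     1,698.5078
  6       575.00       305.7620     1,834.5719
  7    10,325.00     4,941.8738    34,593.1164
  Σ                  7,367.4415    42,342.9703
P = 7,367.4415; Macaulay duration = 42,342.9703 / 7,367.4415 = 5.74731 years.
Modified duration = D_Mac / (1 + y) = 5.74731 / 1.111 = 5.17310 years.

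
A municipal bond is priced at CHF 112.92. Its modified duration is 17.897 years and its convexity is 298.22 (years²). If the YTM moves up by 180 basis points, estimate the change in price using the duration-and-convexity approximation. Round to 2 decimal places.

Duration effect: -D_mod·Δy = -17.897 × (+0.018) = -0.322146
Convexity effect: ½·C·(Δy)² = 0.5 × 298.22 × (0.018)² = +0.04831164
ΔP/P ≈ -0.322146 + 0.04831164 = -0.27383436
ΔP ≈ 112.92 × (-0.27383436) = -30.9213759312.

-CHF 30.92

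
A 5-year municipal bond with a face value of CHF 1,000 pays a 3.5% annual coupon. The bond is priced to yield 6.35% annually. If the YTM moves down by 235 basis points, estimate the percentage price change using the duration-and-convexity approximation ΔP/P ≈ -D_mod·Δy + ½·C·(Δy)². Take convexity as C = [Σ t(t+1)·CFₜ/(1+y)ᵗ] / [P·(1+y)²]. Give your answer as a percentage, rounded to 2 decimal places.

+10.94%

With y = 0.0635:
  t   CF        PV=CF/(1+0.0635)^t    t·PV        t(t+1)·PV
  1        35.00        32.9102        32.9102          65.8204
  2        35.00        30.9452        61.8904         185.6711
  3        35.00        29.0975        87.2925         349.1699
  4        35.00        27.3601       109.4405         547.2025
  5     1,035.00       760.7691     3,803.8456      22,823.0737
  Σ                    881.0821     4,095.3792      23,970.9376
P = 881.0821; D_Mac = 4.64812 yrs; D_mod = 4.37059 yrs; C = 24.05435.
Duration effect: -4.37059 × (-0.0235) = +0.102709
Convexity effect: 0.5 × 24.05435 × (-0.0235)² = +0.0066420
ΔP/P ≈ +0.102709 + 0.0066420 = +0.109351 = +10.9351%.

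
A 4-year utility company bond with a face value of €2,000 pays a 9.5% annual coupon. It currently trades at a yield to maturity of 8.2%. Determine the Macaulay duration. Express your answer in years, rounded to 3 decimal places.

Periodic yield y = 0.082. Discount each cash flow and weight by its year:
  t   CF        PV=CF/(1+0.082)^t    t·PV
  1       190.00       175.6007       175.6007
  2       190.00       162.2927       324.5855
  3       190.00       149.9933       449.9799
  4     2,190.00     1,597.8466     6,391.3862
  Σ                  2,085.7333     7,341.5523
Price P = Σ PV = 2,085.7333.
Macaulay duration = Σ(t·PV) / P = 7,341.5523 / 2,085.7333 = 3.51989 years.

3.520 years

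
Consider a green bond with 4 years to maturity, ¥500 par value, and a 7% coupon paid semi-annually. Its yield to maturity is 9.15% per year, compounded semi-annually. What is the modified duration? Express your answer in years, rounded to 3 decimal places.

Periodic yield y = 0.04575. First find Macaulay duration:
  t   CF        PV=CF/(1+0.04575)^t    t·PV
  1        17.50        16.7344        16.7344
  2        17.50        16.0023        32.0046
  3        17.50        15.3022        45.9067
  4        17.50        14.6328        58.5311
  5        17.50        13.9926        69.9630
  6        17.50        13.3805        80.2827
  7        17.50        12.7951        89.5655
  8       517.50       361.8157     2,894.5253
  Σ                    464.6555     3,287.5134
P = 464.6555; Macaulay duration = 3,287.5134 / 464.6555 = 7.07516 half-year periods = 3.53758 years.
Modified duration = D_Mac / (1 + y) = 3.53758 / 1.04575 = 3.38282 years.

3.383 years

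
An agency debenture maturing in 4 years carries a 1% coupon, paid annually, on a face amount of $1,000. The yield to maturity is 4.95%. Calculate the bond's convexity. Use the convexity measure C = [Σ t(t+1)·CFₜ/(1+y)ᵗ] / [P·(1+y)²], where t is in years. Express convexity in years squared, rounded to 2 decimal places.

17.77

With y = 0.0495:
  t   CF        PV=CF/(1+0.0495)^t    t·PV        t(t+1)·PV
  1        10.00         9.5283         9.5283          19.0567
  2        10.00         9.0789        18.1579          54.4736
  3        10.00         8.6507        25.9522         103.8087
  4     1,010.00       832.5141     3,330.0564      16,650.2822
  Σ                    859.7721     3,383.6948      16,827.6212
P = 859.7721.
Convexity = Σ t(t+1)·PV / [P·(1+y)²] = 16,827.6212 / (859.7721 × 1.101450) = 17.76947.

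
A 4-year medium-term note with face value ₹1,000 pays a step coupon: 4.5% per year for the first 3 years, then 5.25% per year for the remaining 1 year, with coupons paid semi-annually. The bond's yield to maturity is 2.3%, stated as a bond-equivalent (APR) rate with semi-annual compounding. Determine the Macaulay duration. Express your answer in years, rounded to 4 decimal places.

3.7192 years

Periodic yield y = 0.0115. Discount each cash flow and weight by its period:
  t   CF        PV=CF/(1+0.0115)^t    t·PV
  1        22.50        22.2442        22.2442
  2        22.50        21.9913        43.9826
  3        22.50        21.7413        65.2238
  4        22.50        21.4941        85.9763
  5        22.50        21.2497       106.2486
  6        22.50        21.0081       126.0487
  7        26.25        24.2308       169.6157
  8     1,026.25       936.5394     7,492.3156
  Σ                  1,090.4989     8,111.6555
Price P = Σ PV = 1,090.4989.
Macaulay duration = Σ(t·PV) / P = 8,111.6555 / 1,090.4989 = 7.43848 half-year periods.
In years: 7.43848 / 2 = 3.71924 years.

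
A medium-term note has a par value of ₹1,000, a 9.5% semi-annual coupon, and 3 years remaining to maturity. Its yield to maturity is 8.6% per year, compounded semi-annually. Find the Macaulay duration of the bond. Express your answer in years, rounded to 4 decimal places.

Periodic yield y = 0.043. Discount each cash flow and weight by its period:
  t   CF        PV=CF/(1+0.043)^t    t·PV
  1        47.50        45.5417        45.5417
  2        47.50        43.6641        87.3283
  3        47.50        41.8640       125.5920
  4        47.50        40.1381       160.5522
  5        47.50        38.4833       192.4164
  6     1,047.50       813.6698     4,882.0186
  Σ                  1,023.3610     5,493.4492
Price P = Σ PV = 1,023.3610.
Macaulay duration = Σ(t·PV) / P = 5,493.4492 / 1,023.3610 = 5.36805 half-year periods.
In years: 5.36805 / 2 = 2.68402 years.

2.6840 years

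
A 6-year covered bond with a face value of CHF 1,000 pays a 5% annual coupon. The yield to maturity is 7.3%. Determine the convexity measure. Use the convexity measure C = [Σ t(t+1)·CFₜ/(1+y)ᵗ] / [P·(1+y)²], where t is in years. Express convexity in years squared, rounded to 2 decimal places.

With y = 0.073:
  t   CF        PV=CF/(1+0.073)^t    t·PV        t(t+1)·PV
  1        50.00        46.5983        46.5983          93.1966
  2        50.00        43.4281        86.8561         260.5684
  3        50.00        40.4735       121.4205         485.6821
  4        50.00        37.7200       150.8798         754.3990
  5        50.00        35.1537       175.7686       1,054.6119
  6     1,050.00       688.0040     4,128.0240      28,896.1683
  Σ                    891.3776     4,709.5475      31,544.6263
P = 891.3776.
Convexity = Σ t(t+1)·PV / [P·(1+y)²] = 31,544.6263 / (891.3776 × 1.151329) = 30.73720.

30.74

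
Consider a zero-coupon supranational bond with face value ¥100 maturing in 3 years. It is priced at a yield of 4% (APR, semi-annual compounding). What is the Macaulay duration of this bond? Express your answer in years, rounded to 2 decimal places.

3.00 years

A zero-coupon bond has a single cash flow at maturity, so its Macaulay duration equals its maturity: 3 years.
(Equivalently: 6 semi-annual periods ÷ 2 = 3 years.)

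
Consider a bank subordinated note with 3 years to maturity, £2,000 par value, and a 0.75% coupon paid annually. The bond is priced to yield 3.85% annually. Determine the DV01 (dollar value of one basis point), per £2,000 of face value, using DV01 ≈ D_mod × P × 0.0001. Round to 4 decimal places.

Periodic yield y = 0.0385.
  t   CF        PV=CF/(1+0.0385)^t    t·PV
  1        15.00        14.4439        14.4439
  2        15.00        13.9084        27.8169
  3     2,015.00     1,799.1010     5,397.3030
  Σ                  1,827.4534     5,439.5638
P = 1,827.4534; D_Mac = 2.97658 yrs; D_mod = 2.86623 yrs.
DV01 ≈ 2.86623 × 1,827.4534 × 0.0001 = 0.523790.

£0.5238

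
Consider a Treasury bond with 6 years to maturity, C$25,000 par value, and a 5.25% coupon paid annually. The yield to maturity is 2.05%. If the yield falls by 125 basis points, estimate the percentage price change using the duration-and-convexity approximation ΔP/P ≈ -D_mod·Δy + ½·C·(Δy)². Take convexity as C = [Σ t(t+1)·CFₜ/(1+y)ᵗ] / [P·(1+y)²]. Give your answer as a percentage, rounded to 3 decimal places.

With y = 0.0205:
  t   CF        PV=CF/(1+0.0205)^t    t·PV        t(t+1)·PV
  1     1,312.50     1,286.1342     1,286.1342       2,572.2685
  2     1,312.50     1,260.2981     2,520.5963       7,561.7888
  3     1,312.50     1,234.9810     3,704.9431      14,819.7723
  4     1,312.50     1,210.1725     4,840.6900      24,203.4498
  5     1,312.50     1,185.8623     5,929.3116      35,575.8694
  6    26,312.50    23,296.1449   139,776.8694     978,438.0857
  Σ                 29,473.5931   158,058.5445   1,063,171.2344
P = 29,473.5931; D_Mac = 5.36272 yrs; D_mod = 5.25499 yrs; C = 34.63731.
Duration effect: -5.25499 × (-0.0125) = +0.065687
Convexity effect: 0.5 × 34.63731 × (-0.0125)² = +0.0027060
ΔP/P ≈ +0.065687 + 0.0027060 = +0.068393 = +6.8393%.

+6.839%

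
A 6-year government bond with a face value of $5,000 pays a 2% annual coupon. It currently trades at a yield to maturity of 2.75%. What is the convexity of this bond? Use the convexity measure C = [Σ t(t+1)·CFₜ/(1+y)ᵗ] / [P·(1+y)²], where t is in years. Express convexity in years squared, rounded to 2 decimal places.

With y = 0.0275:
  t   CF        PV=CF/(1+0.0275)^t    t·PV        t(t+1)·PV
  1       100.00        97.3236        97.3236         194.6472
  2       100.00        94.7188       189.4377         568.3130
  3       100.00        92.1838       276.5513       1,106.2053
  4       100.00        89.7166       358.8663       1,794.3315
  5       100.00        87.3154       436.5770       2,619.4620
  6     5,100.00     4,333.9031    26,003.4184     182,023.9285
  Σ                  4,795.1612    27,362.1743     188,306.8875
P = 4,795.1612.
Convexity = Σ t(t+1)·PV / [P·(1+y)²] = 188,306.8875 / (4,795.1612 × 1.055756) = 37.19626.

37.20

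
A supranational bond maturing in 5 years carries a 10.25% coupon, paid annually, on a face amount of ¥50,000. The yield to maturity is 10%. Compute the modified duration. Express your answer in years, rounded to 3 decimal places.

Periodic yield y = 0.1. First find Macaulay duration:
  t   CF        PV=CF/(1+0.1)^t    t·PV
  1     5,125.00     4,659.0909     4,659.0909
  2     5,125.00     4,235.5372     8,471.0744
  3     5,125.00     3,850.4884    11,551.4651
  4     5,125.00     3,500.4440    14,001.7758
  5    55,125.00    34,228.2879   171,141.4397
  Σ                 50,473.8483   209,824.8459
P = 50,473.8483; Macaulay duration = 209,824.8459 / 50,473.8483 = 4.15710 years.
Modified duration = D_Mac / (1 + y) = 4.15710 / 1.1 = 3.77918 years.

3.779 years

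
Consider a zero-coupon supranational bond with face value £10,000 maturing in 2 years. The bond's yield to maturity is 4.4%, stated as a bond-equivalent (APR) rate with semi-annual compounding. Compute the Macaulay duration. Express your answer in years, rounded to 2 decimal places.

2.00 years

A zero-coupon bond has a single cash flow at maturity, so its Macaulay duration equals its maturity: 2 years.
(Equivalently: 4 semi-annual periods ÷ 2 = 2 years.)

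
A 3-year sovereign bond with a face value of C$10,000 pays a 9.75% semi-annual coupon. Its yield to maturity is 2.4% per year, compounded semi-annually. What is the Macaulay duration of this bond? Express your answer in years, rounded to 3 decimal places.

2.706 years

Periodic yield y = 0.012. Discount each cash flow and weight by its period:
  t   CF        PV=CF/(1+0.012)^t    t·PV
  1       487.50       481.7194       481.7194
  2       487.50       476.0073       952.0146
  3       487.50       470.3629     1,411.0888
  4       487.50       464.7855     1,859.1420
  5       487.50       459.2742     2,296.3710
  6    10,487.50     9,763.1261    58,578.7566
  Σ                 12,115.2754    65,579.0924
Price P = Σ PV = 12,115.2754.
Macaulay duration = Σ(t·PV) / P = 65,579.0924 / 12,115.2754 = 5.41293 half-year periods.
In years: 5.41293 / 2 = 2.70646 years.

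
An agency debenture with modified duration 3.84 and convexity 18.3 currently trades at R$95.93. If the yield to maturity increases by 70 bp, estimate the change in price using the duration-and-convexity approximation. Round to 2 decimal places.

-R$2.54

Duration effect: -D_mod·Δy = -3.84 × (+0.007) = -0.026880
Convexity effect: ½·C·(Δy)² = 0.5 × 18.3 × (0.007)² = +0.00044835
ΔP/P ≈ -0.026880 + 0.00044835 = -0.02643165
ΔP ≈ 95.93 × (-0.02643165) = -2.5355881845.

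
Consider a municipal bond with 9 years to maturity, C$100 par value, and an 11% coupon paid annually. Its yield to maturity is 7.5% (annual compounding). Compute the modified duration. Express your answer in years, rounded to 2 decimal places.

5.98 years

Periodic yield y = 0.075. First find Macaulay duration:
  t   CF        PV=CF/(1+0.075)^t    t·PV
  1        11.00        10.2326        10.2326
  2        11.00         9.5187        19.0373
  3        11.00         8.8546        26.5637
  4        11.00         8.2368        32.9472
  5        11.00         7.6621        38.3107
  6        11.00         7.1276        42.7655
  7        11.00         6.6303        46.4121
  8        11.00         6.1677        49.3418
  9       111.00        57.8958       521.0619
  Σ                    122.3261       786.6728
P = 122.3261; Macaulay duration = 786.6728 / 122.3261 = 6.43095 years.
Modified duration = D_Mac / (1 + y) = 6.43095 / 1.075 = 5.98228 years.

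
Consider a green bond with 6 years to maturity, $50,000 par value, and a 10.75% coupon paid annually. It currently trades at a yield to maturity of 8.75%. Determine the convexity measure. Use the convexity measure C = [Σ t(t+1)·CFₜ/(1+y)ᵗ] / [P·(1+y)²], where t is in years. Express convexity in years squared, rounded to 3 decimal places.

With y = 0.0875:
  t   CF        PV=CF/(1+0.0875)^t    t·PV        t(t+1)·PV
  1     5,375.00     4,942.5287     4,942.5287       9,885.0575
  2     5,375.00     4,544.8540     9,089.7080      27,269.1241
  3     5,375.00     4,179.1761    12,537.5283      50,150.1132
  4     5,375.00     3,842.9206    15,371.6822      76,858.4111
  5     5,375.00     3,533.7200    17,668.6002     106,011.6015
  6    55,375.00    33,476.3535   200,858.1211   1,406,006.8478
  Σ                 54,519.5530   260,468.1686   1,676,181.1550
P = 54,519.5530.
Convexity = Σ t(t+1)·PV / [P·(1+y)²] = 1,676,181.1550 / (54,519.5530 × 1.182656) = 25.99622.

25.996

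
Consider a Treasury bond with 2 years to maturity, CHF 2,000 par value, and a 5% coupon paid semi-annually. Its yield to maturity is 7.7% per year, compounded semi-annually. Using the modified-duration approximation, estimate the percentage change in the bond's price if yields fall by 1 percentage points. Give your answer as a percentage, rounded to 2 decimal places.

Periodic yield y = 0.0385. Modified duration first:
  t   CF        PV=CF/(1+0.0385)^t    t·PV
  1        50.00        48.1464        48.1464
  2        50.00        46.3614        92.7229
  3        50.00        44.6427       133.9281
  4     2,050.00     1,762.4949     7,049.9794
  Σ                  1,901.6454     7,324.7768
P = 1,901.6454; D_Mac = 3.85181 half-year periods = 1.92591 yrs; D_mod = 1.92591/(1+0.0385) = 1.85451 yrs.
ΔP/P ≈ -D_mod · Δy = -1.85451 × (-0.01) = +0.018545 = +1.8545%.

+1.85%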